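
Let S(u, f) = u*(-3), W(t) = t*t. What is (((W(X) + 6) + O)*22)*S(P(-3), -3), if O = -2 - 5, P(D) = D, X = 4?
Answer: 2970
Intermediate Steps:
W(t) = t²
S(u, f) = -3*u
O = -7
(((W(X) + 6) + O)*22)*S(P(-3), -3) = (((4² + 6) - 7)*22)*(-3*(-3)) = (((16 + 6) - 7)*22)*9 = ((22 - 7)*22)*9 = (15*22)*9 = 330*9 = 2970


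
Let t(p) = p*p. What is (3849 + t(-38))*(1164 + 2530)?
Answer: 19552342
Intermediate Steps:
t(p) = p²
(3849 + t(-38))*(1164 + 2530) = (3849 + (-38)²)*(1164 + 2530) = (3849 + 1444)*3694 = 5293*3694 = 19552342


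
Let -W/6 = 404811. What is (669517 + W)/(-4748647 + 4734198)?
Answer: 1759349/14449 ≈ 121.76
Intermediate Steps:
W = -2428866 (W = -6*404811 = -2428866)
(669517 + W)/(-4748647 + 4734198) = (669517 - 2428866)/(-4748647 + 4734198) = -1759349/(-14449) = -1759349*(-1/14449) = 1759349/14449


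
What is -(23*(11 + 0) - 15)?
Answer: -238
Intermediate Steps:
-(23*(11 + 0) - 15) = -(23*11 - 15) = -(253 - 15) = -1*238 = -238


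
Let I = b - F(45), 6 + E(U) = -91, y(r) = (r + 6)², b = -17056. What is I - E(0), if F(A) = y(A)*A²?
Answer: -5283984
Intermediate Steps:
y(r) = (6 + r)²
F(A) = A²*(6 + A)² (F(A) = (6 + A)²*A² = A²*(6 + A)²)
E(U) = -97 (E(U) = -6 - 91 = -97)
I = -5284081 (I = -17056 - 45²*(6 + 45)² = -17056 - 2025*51² = -17056 - 2025*2601 = -17056 - 1*5267025 = -17056 - 5267025 = -5284081)
I - E(0) = -5284081 - 1*(-97) = -5284081 + 97 = -5283984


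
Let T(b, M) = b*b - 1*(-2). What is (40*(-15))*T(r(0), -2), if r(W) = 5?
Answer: -16200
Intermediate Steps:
T(b, M) = 2 + b² (T(b, M) = b² + 2 = 2 + b²)
(40*(-15))*T(r(0), -2) = (40*(-15))*(2 + 5²) = -600*(2 + 25) = -600*27 = -16200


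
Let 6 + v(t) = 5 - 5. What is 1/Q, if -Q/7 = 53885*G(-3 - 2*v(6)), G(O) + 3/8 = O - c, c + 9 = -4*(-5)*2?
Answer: 8/67517905 ≈ 1.1849e-7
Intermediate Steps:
v(t) = -6 (v(t) = -6 + (5 - 5) = -6 + 0 = -6)
c = 31 (c = -9 - 4*(-5)*2 = -9 + 20*2 = -9 + 40 = 31)
G(O) = -251/8 + O (G(O) = -3/8 + (O - 1*31) = -3/8 + (O - 31) = -3/8 + (-31 + O) = -251/8 + O)
Q = 67517905/8 (Q = -377195*(-251/8 + (-3 - 2*(-6))) = -377195*(-251/8 + (-3 + 12)) = -377195*(-251/8 + 9) = -377195*(-179)/8 = -7*(-9645415/8) = 67517905/8 ≈ 8.4397e+6)
1/Q = 1/(67517905/8) = 8/67517905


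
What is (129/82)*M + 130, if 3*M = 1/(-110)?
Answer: 1172557/9020 ≈ 130.00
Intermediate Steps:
M = -1/330 (M = (⅓)/(-110) = (⅓)*(-1/110) = -1/330 ≈ -0.0030303)
(129/82)*M + 130 = (129/82)*(-1/330) + 130 = -43/9020 + 130 = 1172557/9020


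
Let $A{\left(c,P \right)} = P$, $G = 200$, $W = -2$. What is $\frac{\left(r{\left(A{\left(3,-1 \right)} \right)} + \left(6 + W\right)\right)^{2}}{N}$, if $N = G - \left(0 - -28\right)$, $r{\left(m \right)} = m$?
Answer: $\frac{9}{172} \approx 0.052326$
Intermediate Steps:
$N = 172$ ($N = 200 - \left(0 - -28\right) = 200 - \left(0 + 28\right) = 200 - 28 = 172$)
$\frac{\left(r{\left(A{\left(3,-1 \right)} \right)} + \left(6 + W\right)\right)^{2}}{N} = \frac{\left(-1 + \left(6 - 2\right)\right)^{2}}{172} = \left(-1 + 4\right)^{2} \cdot \frac{1}{172} = 3^{2} \cdot \frac{1}{172} = 9 \cdot \frac{1}{172} = \frac{9}{172}$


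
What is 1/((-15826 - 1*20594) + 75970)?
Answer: 1/39550 ≈ 2.5284e-5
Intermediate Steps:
1/((-15826 - 1*20594) + 75970) = 1/((-15826 - 20594) + 75970) = 1/(-36420 + 75970) = 1/39550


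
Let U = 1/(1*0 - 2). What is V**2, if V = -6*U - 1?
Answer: 4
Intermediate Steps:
U = -1/2 (U = 1/(0 - 2) = 1/(-2) = -1/2 ≈ -0.50000)
V = 2 (V = -6*(-1/2) - 1 = 3 - 1 = 2)
V**2 = 2**2 = 4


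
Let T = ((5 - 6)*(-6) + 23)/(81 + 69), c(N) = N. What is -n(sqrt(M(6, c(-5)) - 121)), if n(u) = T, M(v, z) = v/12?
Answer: -29/150 ≈ -0.19333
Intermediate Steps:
M(v, z) = v/12 (M(v, z) = v*(1/12) = v/12)
T = 29/150 (T = (-1*(-6) + 23)/150 = (6 + 23)*(1/150) = 29*(1/150) = 29/150 ≈ 0.19333)
n(u) = 29/150
-n(sqrt(M(6, c(-5)) - 121)) = -1*29/150 = -29/150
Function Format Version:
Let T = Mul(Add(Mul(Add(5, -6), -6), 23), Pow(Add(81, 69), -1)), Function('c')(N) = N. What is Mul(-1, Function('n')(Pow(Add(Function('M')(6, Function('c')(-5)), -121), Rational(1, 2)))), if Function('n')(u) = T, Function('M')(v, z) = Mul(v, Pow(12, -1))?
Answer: Rational(-29, 150) ≈ -0.19333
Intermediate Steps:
Function('M')(v, z) = Mul(Rational(1, 12), v) (Function('M')(v, z) = Mul(v, Rational(1, 12)) = Mul(Rational(1, 12), v))
T = Rational(29, 150) (T = Mul(Add(Mul(-1, -6), 23), Pow(150, -1)) = Mul(Add(6, 23), Rational(1, 150)) = Mul(29, Rational(1, 150)) = Rational(29, 150) ≈ 0.19333)
Function('n')(u) = Rational(29, 150)
Mul(-1, Function('n')(Pow(Add(Function('M')(6, Function('c')(-5)), -121), Rational(1, 2)))) = Mul(-1, Rational(29, 150)) = Rational(-29, 150)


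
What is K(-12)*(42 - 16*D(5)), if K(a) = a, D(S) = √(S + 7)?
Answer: -504 + 384*√3 ≈ 161.11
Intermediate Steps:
D(S) = √(7 + S)
K(-12)*(42 - 16*D(5)) = -12*(42 - 16*√(7 + 5)) = -12*(42 - 32*√3) = -504 + 384*√3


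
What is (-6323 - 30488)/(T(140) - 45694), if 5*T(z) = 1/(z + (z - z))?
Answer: 25767700/31985799 ≈ 0.80560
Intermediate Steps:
T(z) = 1/(5*z) (T(z) = 1/(5*(z + (z - z))) = 1/(5*(z + 0)) = 1/(5*z))
(-6323 - 30488)/(T(140) - 45694) = (-6323 - 30488)/((⅕)/140 - 45694) = -36811/((⅕)*(1/140) - 45694) = -36811/(1/700 - 45694) = -36811/(-31985799/700) = -36811*(-700/31985799) = 25767700/31985799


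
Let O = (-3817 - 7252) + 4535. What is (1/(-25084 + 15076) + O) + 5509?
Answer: -10258201/10008 ≈ -1025.0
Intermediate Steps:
O = -6534 (O = -11069 + 4535 = -6534)
(1/(-25084 + 15076) + O) + 5509 = (1/(-25084 + 15076) - 6534) + 5509 = (1/(-10008) - 6534) + 5509 = (-1/10008 - 6534) + 5509 = -65392273/10008 + 5509 = -10258201/10008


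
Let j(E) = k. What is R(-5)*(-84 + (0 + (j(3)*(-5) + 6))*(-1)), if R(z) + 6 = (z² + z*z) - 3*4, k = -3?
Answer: -3360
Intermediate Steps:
j(E) = -3
R(z) = -18 + 2*z² (R(z) = -6 + ((z² + z*z) - 3*4) = -6 + ((z² + z²) - 12) = -6 + (2*z² - 12) = -6 + (-12 + 2*z²) = -18 + 2*z²)
R(-5)*(-84 + (0 + (j(3)*(-5) + 6))*(-1)) = (-18 + 2*(-5)²)*(-84 + (0 + (-3*(-5) + 6))*(-1)) = (-18 + 2*25)*(-84 + (0 + (15 + 6))*(-1)) = (-18 + 50)*(-84 + (0 + 21)*(-1)) = 32*(-84 + 21*(-1)) = 32*(-84 - 21) = 32*(-105) = -3360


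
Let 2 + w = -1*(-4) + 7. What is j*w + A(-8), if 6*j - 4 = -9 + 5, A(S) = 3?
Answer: 3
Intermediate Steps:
j = 0 (j = ⅔ + (-9 + 5)/6 = ⅔ + (⅙)*(-4) = ⅔ - ⅔ = 0)
w = 9 (w = -2 + (-1*(-4) + 7) = -2 + (4 + 7) = -2 + 11 = 9)
j*w + A(-8) = 0*9 + 3 = 0 + 3 = 3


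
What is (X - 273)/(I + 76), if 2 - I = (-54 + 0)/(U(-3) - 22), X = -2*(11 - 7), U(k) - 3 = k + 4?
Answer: -281/75 ≈ -3.7467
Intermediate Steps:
U(k) = 7 + k (U(k) = 3 + (k + 4) = 3 + (4 + k) = 7 + k)
X = -8 (X = -2*4 = -8)
I = -1 (I = 2 - (-54 + 0)/((7 - 3) - 22) = 2 - (-54)/(4 - 22) = 2 - (-54)/(-18) = 2 - (-54)*(-1)/18 = 2 - 1*3 = 2 - 3 = -1)
(X - 273)/(I + 76) = (-8 - 273)/(-1 + 76) = -281/75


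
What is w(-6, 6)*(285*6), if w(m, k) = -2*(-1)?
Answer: 3420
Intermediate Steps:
w(m, k) = 2
w(-6, 6)*(285*6) = 2*(285*6) = 2*1710 = 3420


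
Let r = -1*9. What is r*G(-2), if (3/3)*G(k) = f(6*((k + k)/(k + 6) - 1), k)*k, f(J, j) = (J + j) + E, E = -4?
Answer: -324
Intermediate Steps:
r = -9
f(J, j) = -4 + J + j (f(J, j) = (J + j) - 4 = -4 + J + j)
G(k) = k*(-10 + k + 12*k/(6 + k)) (G(k) = (-4 + 6*((k + k)/(k + 6) - 1) + k)*k = (-4 + 6*((2*k)/(6 + k) - 1) + k)*k = (-4 + 6*(2*k/(6 + k) - 1) + k)*k = (-4 + 6*(-1 + 2*k/(6 + k)) + k)*k = (-4 + (-6 + 12*k/(6 + k)) + k)*k = (-10 + k + 12*k/(6 + k))*k = k*(-10 + k + 12*k/(6 + k)))
r*G(-2) = -(-18)*(-60 + (-2)² + 8*(-2))/(6 - 2) = -(-18)*(-60 + 4 - 16)/4 = -(-18)*(-72)/4 = -9*36 = -324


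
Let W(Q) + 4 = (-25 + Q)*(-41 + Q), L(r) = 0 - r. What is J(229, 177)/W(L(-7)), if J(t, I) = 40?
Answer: 5/76 ≈ 0.065789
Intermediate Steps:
L(r) = -r
W(Q) = -4 + (-41 + Q)*(-25 + Q) (W(Q) = -4 + (-25 + Q)*(-41 + Q) = -4 + (-41 + Q)*(-25 + Q))
J(229, 177)/W(L(-7)) = 40/(1021 + (-1*(-7))**2 - (-66)*(-7)) = 40/(1021 + 7**2 - 66*7) = 40/(1021 + 49 - 462) = 40/608 = 40*(1/608) = 5/76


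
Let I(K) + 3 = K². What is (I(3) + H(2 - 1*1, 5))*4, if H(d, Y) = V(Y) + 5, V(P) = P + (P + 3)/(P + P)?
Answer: 336/5 ≈ 67.200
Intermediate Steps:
I(K) = -3 + K²
V(P) = P + (3 + P)/(2*P) (V(P) = P + (3 + P)/((2*P)) = P + (3 + P)*(1/(2*P)) = P + (3 + P)/(2*P))
H(d, Y) = 11/2 + Y + 3/(2*Y) (H(d, Y) = (½ + Y + 3/(2*Y)) + 5 = 11/2 + Y + 3/(2*Y))
(I(3) + H(2 - 1*1, 5))*4 = ((-3 + 3²) + (11/2 + 5 + (3/2)/5))*4 = ((-3 + 9) + (11/2 + 5 + (3/2)*(⅕)))*4 = (6 + (11/2 + 5 + 3/10))*4 = (6 + 54/5)*4 = (84/5)*4 = 336/5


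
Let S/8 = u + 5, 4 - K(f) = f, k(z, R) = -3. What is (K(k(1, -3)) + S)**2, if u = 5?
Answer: 7569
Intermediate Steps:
K(f) = 4 - f
S = 80 (S = 8*(5 + 5) = 8*10 = 80)
(K(k(1, -3)) + S)**2 = ((4 - 1*(-3)) + 80)**2 = ((4 + 3) + 80)**2 = (7 + 80)**2 = 87**2 = 7569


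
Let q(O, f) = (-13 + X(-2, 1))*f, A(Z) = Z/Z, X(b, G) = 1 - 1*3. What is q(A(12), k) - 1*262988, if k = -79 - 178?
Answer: -259133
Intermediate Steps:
X(b, G) = -2 (X(b, G) = 1 - 3 = -2)
k = -257
A(Z) = 1
q(O, f) = -15*f (q(O, f) = (-13 - 2)*f = -15*f)
q(A(12), k) - 1*262988 = -15*(-257) - 1*262988 = 3855 - 262988 = -259133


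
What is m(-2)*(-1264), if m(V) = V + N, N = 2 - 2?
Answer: 2528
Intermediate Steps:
N = 0
m(V) = V (m(V) = V + 0 = V)
m(-2)*(-1264) = -2*(-1264) = 2528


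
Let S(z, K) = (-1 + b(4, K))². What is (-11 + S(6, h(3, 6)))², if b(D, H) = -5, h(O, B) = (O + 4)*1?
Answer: 625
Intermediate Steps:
h(O, B) = 4 + O (h(O, B) = (4 + O)*1 = 4 + O)
S(z, K) = 36 (S(z, K) = (-1 - 5)² = (-6)² = 36)
(-11 + S(6, h(3, 6)))² = (-11 + 36)² = 25² = 625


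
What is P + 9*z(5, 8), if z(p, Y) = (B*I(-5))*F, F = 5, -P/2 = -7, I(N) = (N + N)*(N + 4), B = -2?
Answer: -886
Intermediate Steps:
I(N) = 2*N*(4 + N) (I(N) = (2*N)*(4 + N) = 2*N*(4 + N))
P = 14 (P = -2*(-7) = 14)
z(p, Y) = -100 (z(p, Y) = -4*(-5)*(4 - 5)*5 = -4*(-5)*(-1)*5 = -2*10*5 = -20*5 = -100)
P + 9*z(5, 8) = 14 + 9*(-100) = 14 - 900 = -886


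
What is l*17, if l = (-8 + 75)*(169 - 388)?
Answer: -249441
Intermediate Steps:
l = -14673 (l = 67*(-219) = -14673)
l*17 = -14673*17 = -249441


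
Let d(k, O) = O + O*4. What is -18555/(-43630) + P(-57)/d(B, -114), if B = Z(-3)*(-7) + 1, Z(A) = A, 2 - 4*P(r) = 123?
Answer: 4758463/9947640 ≈ 0.47835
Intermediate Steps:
P(r) = -121/4 (P(r) = ½ - ¼*123 = ½ - 123/4 = -121/4)
B = 22 (B = -3*(-7) + 1 = 21 + 1 = 22)
d(k, O) = 5*O (d(k, O) = O + 4*O = 5*O)
-18555/(-43630) + P(-57)/d(B, -114) = -18555/(-43630) - 121/(4*(5*(-114))) = -18555*(-1/43630) - 121/4/(-570) = 3711/8726 - 121/4*(-1/570) = 3711/8726 + 121/2280 = 4758463/9947640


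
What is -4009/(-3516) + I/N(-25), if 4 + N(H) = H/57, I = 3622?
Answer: -724877987/889548 ≈ -814.88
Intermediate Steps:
N(H) = -4 + H/57
-4009/(-3516) + I/N(-25) = -4009/(-3516) + 3622/(-4 + (1/57)*(-25)) = -4009*(-1/3516) + 3622/(-4 - 25/57) = 4009/3516 + 3622/(-253/57) = 4009/3516 + 3622*(-57/253) = 4009/3516 - 206454/253 = -724877987/889548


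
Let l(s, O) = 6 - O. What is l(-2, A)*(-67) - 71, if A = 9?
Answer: 130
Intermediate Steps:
l(-2, A)*(-67) - 71 = (6 - 1*9)*(-67) - 71 = (6 - 9)*(-67) - 71 = -3*(-67) - 71 = 201 - 71 = 130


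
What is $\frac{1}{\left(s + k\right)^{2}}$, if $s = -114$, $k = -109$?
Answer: $\frac{1}{49729} \approx 2.0109 \cdot 10^{-5}$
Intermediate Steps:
$\frac{1}{\left(s + k\right)^{2}} = \frac{1}{\left(-114 - 109\right)^{2}} = \frac{1}{\left(-223\right)^{2}} = \frac{1}{49729}$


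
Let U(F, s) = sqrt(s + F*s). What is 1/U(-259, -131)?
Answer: sqrt(33798)/33798 ≈ 0.0054394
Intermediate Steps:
1/U(-259, -131) = 1/(sqrt(-131*(1 - 259))) = 1/(sqrt(-131*(-258))) = 1/(sqrt(33798)) = sqrt(33798)/33798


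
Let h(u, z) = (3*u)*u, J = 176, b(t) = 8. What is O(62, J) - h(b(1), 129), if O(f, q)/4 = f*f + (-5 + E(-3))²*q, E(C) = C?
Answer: 60240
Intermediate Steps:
h(u, z) = 3*u²
O(f, q) = 4*f² + 256*q (O(f, q) = 4*(f*f + (-5 - 3)²*q) = 4*(f² + (-8)²*q) = 4*(f² + 64*q) = 4*f² + 256*q)
O(62, J) - h(b(1), 129) = (4*62² + 256*176) - 3*8² = (4*3844 + 45056) - 3*64 = (15376 + 45056) - 1*192 = 60432 - 192 = 60240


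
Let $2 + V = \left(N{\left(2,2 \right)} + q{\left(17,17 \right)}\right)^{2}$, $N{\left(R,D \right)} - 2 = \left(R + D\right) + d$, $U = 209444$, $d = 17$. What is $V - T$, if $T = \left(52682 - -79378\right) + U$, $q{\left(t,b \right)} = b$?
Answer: $-339906$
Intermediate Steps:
$N{\left(R,D \right)} = 19 + D + R$ ($N{\left(R,D \right)} = 2 + \left(\left(R + D\right) + 17\right) = 2 + \left(\left(D + R\right) + 17\right) = 2 + \left(17 + D + R\right) = 19 + D + R$)
$V = 1598$ ($V = -2 + \left(\left(19 + 2 + 2\right) + 17\right)^{2} = -2 + \left(23 + 17\right)^{2} = -2 + 40^{2} = -2 + 1600 = 1598$)
$T = 341504$ ($T = \left(52682 - -79378\right) + 209444 = \left(52682 + 79378\right) + 209444 = 132060 + 209444 = 341504$)
$V - T = 1598 - 341504 = -339906$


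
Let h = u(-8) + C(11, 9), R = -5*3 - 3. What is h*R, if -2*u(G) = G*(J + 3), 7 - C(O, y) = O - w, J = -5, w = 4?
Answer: 144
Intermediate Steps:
R = -18 (R = -15 - 3 = -18)
C(O, y) = 11 - O (C(O, y) = 7 - (O - 1*4) = 7 - (O - 4) = 7 - (-4 + O) = 7 + (4 - O) = 11 - O)
u(G) = G (u(G) = -G*(-5 + 3)/2 = -G*(-2)/2 = -(-1)*G = G)
h = -8 (h = -8 + (11 - 1*11) = -8 + (11 - 11) = -8 + 0 = -8)
h*R = -8*(-18) = 144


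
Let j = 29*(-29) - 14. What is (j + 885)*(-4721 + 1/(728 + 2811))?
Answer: -501228540/3539 ≈ -1.4163e+5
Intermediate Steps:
j = -855 (j = -841 - 14 = -855)
(j + 885)*(-4721 + 1/(728 + 2811)) = (-855 + 885)*(-4721 + 1/(728 + 2811)) = 30*(-4721 + 1/3539) = 30*(-16707618/3539) = -501228540/3539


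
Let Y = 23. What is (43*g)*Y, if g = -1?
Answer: -989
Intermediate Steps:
(43*g)*Y = (43*(-1))*23 = -43*23 = -989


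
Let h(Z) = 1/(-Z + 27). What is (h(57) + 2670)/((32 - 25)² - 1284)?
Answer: -80099/37050 ≈ -2.1619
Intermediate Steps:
h(Z) = 1/(27 - Z)
(h(57) + 2670)/((32 - 25)² - 1284) = (-1/(-27 + 57) + 2670)/((32 - 25)² - 1284) = (-1/30 + 2670)/(7² - 1284) = (-1*1/30 + 2670)/(49 - 1284) = (-1/30 + 2670)/(-1235) = (80099/30)*(-1/1235) = -80099/37050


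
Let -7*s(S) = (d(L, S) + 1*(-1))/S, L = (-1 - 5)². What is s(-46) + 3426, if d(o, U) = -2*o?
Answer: 1103099/322 ≈ 3425.8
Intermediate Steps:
L = 36 (L = (-6)² = 36)
s(S) = 73/(7*S) (s(S) = -(-2*36 + 1*(-1))/(7*S) = -(-72 - 1)/(7*S) = -(-73)/(7*S) = 73/(7*S))
s(-46) + 3426 = (73/7)/(-46) + 3426 = (73/7)*(-1/46) + 3426 = -73/322 + 3426 = 1103099/322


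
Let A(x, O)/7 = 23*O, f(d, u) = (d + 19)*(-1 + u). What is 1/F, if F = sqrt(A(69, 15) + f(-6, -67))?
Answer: sqrt(1531)/1531 ≈ 0.025557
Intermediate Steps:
f(d, u) = (-1 + u)*(19 + d) (f(d, u) = (19 + d)*(-1 + u) = (-1 + u)*(19 + d))
A(x, O) = 161*O (A(x, O) = 7*(23*O) = 161*O)
F = sqrt(1531) (F = sqrt(161*15 + (-19 - 1*(-6) + 19*(-67) - 6*(-67))) = sqrt(2415 + (-19 + 6 - 1273 + 402)) = sqrt(2415 - 884) = sqrt(1531) ≈ 39.128)
1/F = 1/(sqrt(1531)) = sqrt(1531)/1531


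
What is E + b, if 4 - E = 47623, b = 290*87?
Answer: -22389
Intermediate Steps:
b = 25230
E = -47619 (E = 4 - 1*47623 = 4 - 47623 = -47619)
E + b = -47619 + 25230 = -22389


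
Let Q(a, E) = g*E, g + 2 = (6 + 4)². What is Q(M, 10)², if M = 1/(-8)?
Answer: 960400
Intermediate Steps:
g = 98 (g = -2 + (6 + 4)² = -2 + 10² = -2 + 100 = 98)
M = -⅛ ≈ -0.12500
Q(a, E) = 98*E
Q(M, 10)² = (98*10)² = 980² = 960400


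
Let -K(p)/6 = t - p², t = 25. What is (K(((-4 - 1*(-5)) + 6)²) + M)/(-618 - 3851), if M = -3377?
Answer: -10879/4469 ≈ -2.4343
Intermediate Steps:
K(p) = -150 + 6*p² (K(p) = -6*(25 - p²) = -150 + 6*p²)
(K(((-4 - 1*(-5)) + 6)²) + M)/(-618 - 3851) = ((-150 + 6*(((-4 - 1*(-5)) + 6)²)²) - 3377)/(-618 - 3851) = ((-150 + 6*(((-4 + 5) + 6)²)²) - 3377)/(-4469) = ((-150 + 6*((1 + 6)²)²) - 3377)*(-1/4469) = ((-150 + 6*(7²)²) - 3377)*(-1/4469) = ((-150 + 6*49²) - 3377)*(-1/4469) = ((-150 + 6*2401) - 3377)*(-1/4469) = ((-150 + 14406) - 3377)*(-1/4469) = (14256 - 3377)*(-1/4469) = 10879*(-1/4469) = -10879/4469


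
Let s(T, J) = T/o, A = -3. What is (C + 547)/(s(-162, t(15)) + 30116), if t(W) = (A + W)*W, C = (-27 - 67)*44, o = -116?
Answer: -208162/1746809 ≈ -0.11917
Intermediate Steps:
C = -4136 (C = -94*44 = -4136)
t(W) = W*(-3 + W) (t(W) = (-3 + W)*W = W*(-3 + W))
s(T, J) = -T/116 (s(T, J) = T/(-116) = T*(-1/116) = -T/116)
(C + 547)/(s(-162, t(15)) + 30116) = (-4136 + 547)/(-1/116*(-162) + 30116) = -3589/(81/58 + 30116) = -3589/1746809/58 = -3589*58/1746809 = -208162/1746809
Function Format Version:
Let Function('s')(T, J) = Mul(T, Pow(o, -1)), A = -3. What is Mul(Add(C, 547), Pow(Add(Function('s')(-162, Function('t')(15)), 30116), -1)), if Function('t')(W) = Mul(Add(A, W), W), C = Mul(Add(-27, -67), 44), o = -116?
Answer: Rational(-208162, 1746809) ≈ -0.11917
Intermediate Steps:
C = -4136 (C = Mul(-94, 44) = -4136)
Function('t')(W) = Mul(W, Add(-3, W)) (Function('t')(W) = Mul(Add(-3, W), W) = Mul(W, Add(-3, W)))
Function('s')(T, J) = Mul(Rational(-1, 116), T) (Function('s')(T, J) = Mul(T, Pow(-116, -1)) = Mul(T, Rational(-1, 116)) = Mul(Rational(-1, 116), T))
Mul(Add(C, 547), Pow(Add(Function('s')(-162, Function('t')(15)), 30116), -1)) = Mul(Add(-4136, 547), Pow(Add(Mul(Rational(-1, 116), -162), 30116), -1)) = Mul(-3589, Pow(Add(Rational(81, 58), 30116), -1)) = Mul(-3589, Pow(Rational(1746809, 58), -1)) = Mul(-3589, Rational(58, 1746809)) = Rational(-208162, 1746809)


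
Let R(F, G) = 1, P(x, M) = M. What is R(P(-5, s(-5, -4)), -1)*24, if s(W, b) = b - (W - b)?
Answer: 24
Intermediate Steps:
s(W, b) = -W + 2*b (s(W, b) = b + (b - W) = -W + 2*b)
R(P(-5, s(-5, -4)), -1)*24 = 1*24 = 24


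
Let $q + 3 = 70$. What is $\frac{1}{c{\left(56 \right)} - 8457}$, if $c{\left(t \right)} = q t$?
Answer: $- \frac{1}{4705} \approx -0.00021254$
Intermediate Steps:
$q = 67$ ($q = -3 + 70 = 67$)
$c{\left(t \right)} = 67 t$
$\frac{1}{c{\left(56 \right)} - 8457} = \frac{1}{67 \cdot 56 - 8457} = \frac{1}{3752 - 8457} = \frac{1}{-4705} = - \frac{1}{4705}$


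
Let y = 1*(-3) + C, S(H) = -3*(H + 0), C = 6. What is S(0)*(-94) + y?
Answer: 3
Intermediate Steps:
S(H) = -3*H
y = 3 (y = 1*(-3) + 6 = -3 + 6 = 3)
S(0)*(-94) + y = -3*0*(-94) + 3 = 0*(-94) + 3 = 0 + 3 = 3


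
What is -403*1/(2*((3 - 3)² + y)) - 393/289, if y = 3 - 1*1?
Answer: -118039/1156 ≈ -102.11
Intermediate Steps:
y = 2 (y = 3 - 1 = 2)
-403*1/(2*((3 - 3)² + y)) - 393/289 = -403*1/(2*((3 - 3)² + 2)) - 393/289 = -403*1/(2*(0² + 2)) - 393*1/289 = -403*1/(2*(0 + 2)) - 393/289 = -403/(2*2) - 393/289 = -403/4 - 393/289 = -118039/1156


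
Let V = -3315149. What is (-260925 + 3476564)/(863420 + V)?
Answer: -459377/350247 ≈ -1.3116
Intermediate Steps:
(-260925 + 3476564)/(863420 + V) = (-260925 + 3476564)/(863420 - 3315149) = 3215639/(-2451729) = 3215639*(-1/2451729) = -459377/350247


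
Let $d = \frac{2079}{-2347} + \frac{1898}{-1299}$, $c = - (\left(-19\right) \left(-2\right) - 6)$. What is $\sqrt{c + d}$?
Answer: $\frac{i \sqrt{319251155142219}}{3048753} \approx 5.8606 i$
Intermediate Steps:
$c = -32$ ($c = - (38 - 6) = \left(-1\right) 32 = -32$)
$d = - \frac{7155227}{3048753}$ ($d = 2079 \left(- \frac{1}{2347}\right) + 1898 \left(- \frac{1}{1299}\right) = - \frac{2079}{2347} - \frac{1898}{1299} = - \frac{7155227}{3048753} \approx -2.3469$)
$\sqrt{c + d} = \sqrt{-32 - \frac{7155227}{3048753}} = \sqrt{- \frac{104715323}{3048753}} = \frac{i \sqrt{319251155142219}}{3048753}$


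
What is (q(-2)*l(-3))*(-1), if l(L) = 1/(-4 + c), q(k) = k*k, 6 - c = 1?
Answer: -4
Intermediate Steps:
c = 5 (c = 6 - 1*1 = 6 - 1 = 5)
q(k) = k²
l(L) = 1 (l(L) = 1/(-4 + 5) = 1/1 = 1)
(q(-2)*l(-3))*(-1) = ((-2)²*1)*(-1) = (4*1)*(-1) = 4*(-1) = -4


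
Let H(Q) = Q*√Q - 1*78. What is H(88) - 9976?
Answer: -10054 + 176*√22 ≈ -9228.5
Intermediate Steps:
H(Q) = -78 + Q^(3/2) (H(Q) = Q^(3/2) - 78 = -78 + Q^(3/2))
H(88) - 9976 = (-78 + 88^(3/2)) - 9976 = (-78 + 176*√22) - 9976 = -10054 + 176*√22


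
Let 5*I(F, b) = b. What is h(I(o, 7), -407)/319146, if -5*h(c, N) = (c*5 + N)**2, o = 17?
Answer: -16000/159573 ≈ -0.10027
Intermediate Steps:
I(F, b) = b/5
h(c, N) = -(N + 5*c)**2/5 (h(c, N) = -(c*5 + N)**2/5 = -(5*c + N)**2/5 = -(N + 5*c)**2/5)
h(I(o, 7), -407)/319146 = -(-407 + 5*((1/5)*7))**2/5/319146 = -(-407 + 5*(7/5))**2/5*(1/319146) = -(-407 + 7)**2/5*(1/319146) = -1/5*(-400)**2*(1/319146) = -1/5*160000*(1/319146) = -32000*1/319146 = -16000/159573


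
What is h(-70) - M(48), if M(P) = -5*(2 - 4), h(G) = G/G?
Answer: -9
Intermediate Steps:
h(G) = 1
M(P) = 10 (M(P) = -5*(-2) = 10)
h(-70) - M(48) = 1 - 1*10 = 1 - 10 = -9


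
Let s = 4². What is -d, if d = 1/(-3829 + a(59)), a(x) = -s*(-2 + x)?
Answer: 1/4741 ≈ 0.00021093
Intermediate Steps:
s = 16
a(x) = 32 - 16*x (a(x) = -16*(-2 + x) = -(-32 + 16*x) = 32 - 16*x)
d = -1/4741 (d = 1/(-3829 + (32 - 16*59)) = 1/(-3829 + (32 - 944)) = 1/(-3829 - 912) = 1/(-4741) = -1/4741 ≈ -0.00021093)
-d = -1*(-1/4741) = 1/4741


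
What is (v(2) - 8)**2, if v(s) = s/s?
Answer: 49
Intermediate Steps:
v(s) = 1
(v(2) - 8)**2 = (1 - 8)**2 = (-7)**2 = 49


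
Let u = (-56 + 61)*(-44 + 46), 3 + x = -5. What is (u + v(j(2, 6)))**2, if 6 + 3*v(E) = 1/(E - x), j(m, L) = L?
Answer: 113569/1764 ≈ 64.381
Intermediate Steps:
x = -8 (x = -3 - 5 = -8)
u = 10 (u = 5*2 = 10)
v(E) = -2 + 1/(3*(8 + E)) (v(E) = -2 + 1/(3*(E - 1*(-8))) = -2 + 1/(3*(E + 8)) = -2 + 1/(3*(8 + E)))
(u + v(j(2, 6)))**2 = (10 + (-47 - 6*6)/(3*(8 + 6)))**2 = (10 + (1/3)*(-47 - 36)/14)**2 = (10 + (1/3)*(1/14)*(-83))**2 = (10 - 83/42)**2 = (337/42)**2 = 113569/1764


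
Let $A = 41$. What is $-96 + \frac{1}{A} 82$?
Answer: $-94$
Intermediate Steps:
$-96 + \frac{1}{A} 82 = -96 + \frac{1}{41} \cdot 82 = -96 + 2 = -94$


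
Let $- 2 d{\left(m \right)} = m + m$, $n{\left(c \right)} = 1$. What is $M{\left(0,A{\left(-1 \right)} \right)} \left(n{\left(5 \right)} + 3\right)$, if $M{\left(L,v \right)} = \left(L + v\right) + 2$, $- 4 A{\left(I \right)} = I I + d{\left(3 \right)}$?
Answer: $10$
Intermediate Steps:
$d{\left(m \right)} = - m$ ($d{\left(m \right)} = - \frac{m + m}{2} = - \frac{2 m}{2} = - m$)
$A{\left(I \right)} = \frac{3}{4} - \frac{I^{2}}{4}$ ($A{\left(I \right)} = - \frac{I I - 3}{4} = - \frac{I^{2} - 3}{4} = - \frac{-3 + I^{2}}{4} = \frac{3}{4} - \frac{I^{2}}{4}$)
$M{\left(L,v \right)} = 2 + L + v$
$M{\left(0,A{\left(-1 \right)} \right)} \left(n{\left(5 \right)} + 3\right) = \left(2 + 0 + \left(\frac{3}{4} - \frac{\left(-1\right)^{2}}{4}\right)\right) \left(1 + 3\right) = \left(2 + 0 + \left(\frac{3}{4} - \frac{1}{4}\right)\right) 4 = \left(2 + 0 + \frac{1}{2}\right) 4 = \frac{5}{2} \cdot 4 = 10$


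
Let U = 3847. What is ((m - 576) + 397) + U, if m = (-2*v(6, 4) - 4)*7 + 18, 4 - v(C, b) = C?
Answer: 3686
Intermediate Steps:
v(C, b) = 4 - C
m = 18 (m = (-2*(4 - 1*6) - 4)*7 + 18 = (-2*(4 - 6) - 4)*7 + 18 = (-2*(-2) - 4)*7 + 18 = (4 - 4)*7 + 18 = 0*7 + 18 = 0 + 18 = 18)
((m - 576) + 397) + U = ((18 - 576) + 397) + 3847 = (-558 + 397) + 3847 = -161 + 3847 = 3686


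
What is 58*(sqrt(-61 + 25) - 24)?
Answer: -1392 + 348*I ≈ -1392.0 + 348.0*I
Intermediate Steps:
58*(sqrt(-61 + 25) - 24) = 58*(sqrt(-36) - 24) = 58*(6*I - 24) = 58*(-24 + 6*I) = -1392 + 348*I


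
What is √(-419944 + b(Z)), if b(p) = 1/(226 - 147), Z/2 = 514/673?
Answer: 45*I*√1294257/79 ≈ 648.03*I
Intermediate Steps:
Z = 1028/673 (Z = 2*(514/673) = 1028/673 ≈ 1.5275)
b(p) = 1/79
√(-419944 + b(Z)) = √(-419944 + 1/79) = √(-33175575/79) = 45*I*√1294257/79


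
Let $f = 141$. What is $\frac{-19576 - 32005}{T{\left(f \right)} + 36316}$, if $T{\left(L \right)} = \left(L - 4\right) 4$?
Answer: $- \frac{51581}{36864} \approx -1.3992$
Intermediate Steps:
$T{\left(L \right)} = -16 + 4 L$ ($T{\left(L \right)} = \left(-4 + L\right) 4 = -16 + 4 L$)
$\frac{-19576 - 32005}{T{\left(f \right)} + 36316} = \frac{-19576 - 32005}{\left(-16 + 4 \cdot 141\right) + 36316} = - \frac{51581}{\left(-16 + 564\right) + 36316} = - \frac{51581}{548 + 36316} = - \frac{51581}{36864}$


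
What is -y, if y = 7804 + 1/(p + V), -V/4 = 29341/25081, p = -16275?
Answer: -3186456201675/408310639 ≈ -7804.0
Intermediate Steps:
V = -117364/25081 ≈ -4.6794
y = 3186456201675/408310639 (y = 7804 + 1/(-16275 - 117364/25081) = 7804 + 1/(-408310639/25081) = 7804 - 25081/408310639 = 3186456201675/408310639 ≈ 7804.0)
-y = -1*3186456201675/408310639 = -3186456201675/408310639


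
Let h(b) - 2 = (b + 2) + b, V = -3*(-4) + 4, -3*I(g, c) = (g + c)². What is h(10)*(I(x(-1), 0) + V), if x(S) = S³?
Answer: 376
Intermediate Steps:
I(g, c) = -(c + g)²/3 (I(g, c) = -(g + c)²/3 = -(c + g)²/3)
V = 16 (V = 12 + 4 = 16)
h(b) = 4 + 2*b (h(b) = 2 + ((b + 2) + b) = 2 + ((2 + b) + b) = 2 + (2 + 2*b) = 4 + 2*b)
h(10)*(I(x(-1), 0) + V) = (4 + 2*10)*(-(0 + (-1)³)²/3 + 16) = (4 + 20)*(-(0 - 1)²/3 + 16) = 24*(-⅓*(-1)² + 16) = 24*(-⅓*1 + 16) = 24*(-⅓ + 16) = 24*(47/3) = 376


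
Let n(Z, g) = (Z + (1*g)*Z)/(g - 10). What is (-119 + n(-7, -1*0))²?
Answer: 1399489/100 ≈ 13995.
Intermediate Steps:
n(Z, g) = (Z + Z*g)/(-10 + g) (n(Z, g) = (Z + g*Z)/(-10 + g) = (Z + Z*g)/(-10 + g))
(-119 + n(-7, -1*0))² = (-119 - 7*(1 - 1*0)/(-10 - 1*0))² = (-119 - 7*(1 + 0)/(-10 + 0))² = (-119 - 7*1/(-10))² = (-119 - 7*(-⅒)*1)² = (-119 + 7/10)² = (-1183/10)² = 1399489/100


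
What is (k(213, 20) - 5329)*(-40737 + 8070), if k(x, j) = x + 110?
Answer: 163531002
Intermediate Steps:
k(x, j) = 110 + x
(k(213, 20) - 5329)*(-40737 + 8070) = ((110 + 213) - 5329)*(-40737 + 8070) = (323 - 5329)*(-32667) = -5006*(-32667) = 163531002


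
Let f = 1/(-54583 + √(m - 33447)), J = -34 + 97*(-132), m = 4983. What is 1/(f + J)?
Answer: -38248668802397/491036410785909241 + 4*I*√1779/491036410785909241 ≈ -7.7894e-5 + 3.4358e-16*I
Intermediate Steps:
J = -12838 (J = -34 - 12804 = -12838)
f = 1/(-54583 + 4*I*√1779) (f = 1/(-54583 + √(4983 - 33447)) = 1/(-54583 + √(-28464)) = 1/(-54583 + 4*I*√1779) ≈ -1.8321e-5 - 5.663e-8*I)
1/(f + J) = 1/((-54583/2979332353 - 4*I*√1779/2979332353) - 12838) = 1/(-38248668802397/2979332353 - 4*I*√1779/2979332353)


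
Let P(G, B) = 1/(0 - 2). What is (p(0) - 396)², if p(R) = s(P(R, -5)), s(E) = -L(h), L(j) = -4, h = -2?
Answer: 153664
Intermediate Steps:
P(G, B) = -½ (P(G, B) = 1/(-2) = -½)
s(E) = 4 (s(E) = -1*(-4) = 4)
p(R) = 4
(p(0) - 396)² = (4 - 396)² = (-392)² = 153664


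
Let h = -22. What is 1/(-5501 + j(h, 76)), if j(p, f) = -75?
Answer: -1/5576 ≈ -0.00017934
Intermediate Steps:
1/(-5501 + j(h, 76)) = 1/(-5501 - 75) = 1/(-5576) = -1/5576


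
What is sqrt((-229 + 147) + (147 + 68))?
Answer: sqrt(133) ≈ 11.533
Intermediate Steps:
sqrt((-229 + 147) + (147 + 68)) = sqrt(-82 + 215) = sqrt(133)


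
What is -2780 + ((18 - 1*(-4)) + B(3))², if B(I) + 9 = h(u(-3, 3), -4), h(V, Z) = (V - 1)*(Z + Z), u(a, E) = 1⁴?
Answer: -2611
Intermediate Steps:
u(a, E) = 1
h(V, Z) = 2*Z*(-1 + V) (h(V, Z) = (-1 + V)*(2*Z) = 2*Z*(-1 + V))
B(I) = -9 (B(I) = -9 + 2*(-4)*(-1 + 1) = -9 + 2*(-4)*0 = -9 + 0 = -9)
-2780 + ((18 - 1*(-4)) + B(3))² = -2780 + ((18 - 1*(-4)) - 9)² = -2780 + ((18 + 4) - 9)² = -2780 + (22 - 9)² = -2780 + 13² = -2780 + 169 = -2611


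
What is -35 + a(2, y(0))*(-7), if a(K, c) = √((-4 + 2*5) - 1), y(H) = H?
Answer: -35 - 7*√5 ≈ -50.652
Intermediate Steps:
a(K, c) = √5 (a(K, c) = √((-4 + 10) - 1) = √(6 - 1) = √5)
-35 + a(2, y(0))*(-7) = -35 + √5*(-7) = -35 - 7*√5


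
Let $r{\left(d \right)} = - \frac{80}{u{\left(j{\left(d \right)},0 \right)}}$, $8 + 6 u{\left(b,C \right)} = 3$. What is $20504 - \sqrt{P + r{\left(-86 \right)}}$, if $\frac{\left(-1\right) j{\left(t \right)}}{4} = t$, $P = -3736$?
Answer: $20504 - 2 i \sqrt{910} \approx 20504.0 - 60.332 i$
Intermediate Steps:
$j{\left(t \right)} = - 4 t$
$u{\left(b,C \right)} = - \frac{5}{6}$ ($u{\left(b,C \right)} = - \frac{4}{3} + \frac{1}{6} \cdot 3 = - \frac{4}{3} + \frac{1}{2} = - \frac{5}{6}$)
$r{\left(d \right)} = 96$ ($r{\left(d \right)} = - \frac{80}{- \frac{5}{6}} = \left(-80\right) \left(- \frac{6}{5}\right) = 96$)
$20504 - \sqrt{P + r{\left(-86 \right)}} = 20504 - \sqrt{-3736 + 96} = 20504 - \sqrt{-3640} = 20504 - 2 i \sqrt{910}$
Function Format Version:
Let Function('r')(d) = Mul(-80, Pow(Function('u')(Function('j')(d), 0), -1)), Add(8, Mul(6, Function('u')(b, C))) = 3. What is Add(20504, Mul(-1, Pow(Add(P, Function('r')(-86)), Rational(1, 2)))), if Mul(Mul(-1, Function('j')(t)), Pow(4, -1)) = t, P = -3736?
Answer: Add(20504, Mul(-2, I, Pow(910, Rational(1, 2)))) ≈ Add(20504., Mul(-60.332, I))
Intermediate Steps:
Function('j')(t) = Mul(-4, t)
Function('u')(b, C) = Rational(-5, 6) (Function('u')(b, C) = Add(Rational(-4, 3), Mul(Rational(1, 6), 3)) = Add(Rational(-4, 3), Rational(1, 2)) = Rational(-5, 6))
Function('r')(d) = 96 (Function('r')(d) = Mul(-80, Pow(Rational(-5, 6), -1)) = Mul(-80, Rational(-6, 5)) = 96)
Add(20504, Mul(-1, Pow(Add(P, Function('r')(-86)), Rational(1, 2)))) = Add(20504, Mul(-1, Pow(Add(-3736, 96), Rational(1, 2)))) = Add(20504, Mul(-1, Pow(-3640, Rational(1, 2)))) = Add(20504, Mul(-1, Mul(2, I, Pow(910, Rational(1, 2))))) = Add(20504, Mul(-2, I, Pow(910, Rational(1, 2))))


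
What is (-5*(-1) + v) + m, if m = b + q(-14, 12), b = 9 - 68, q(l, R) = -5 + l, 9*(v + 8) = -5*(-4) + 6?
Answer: -703/9 ≈ -78.111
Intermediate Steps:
v = -46/9 (v = -8 + (-5*(-4) + 6)/9 = -8 + (20 + 6)/9 = -8 + (1/9)*26 = -8 + 26/9 = -46/9 ≈ -5.1111)
b = -59
m = -78 (m = -59 + (-5 - 14) = -59 - 19 = -78)
(-5*(-1) + v) + m = (-5*(-1) - 46/9) - 78 = (5 - 46/9) - 78 = -1/9 - 78 = -703/9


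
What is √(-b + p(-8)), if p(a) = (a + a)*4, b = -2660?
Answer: 2*√649 ≈ 50.951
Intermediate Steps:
p(a) = 8*a (p(a) = (2*a)*4 = 8*a)
√(-b + p(-8)) = √(-1*(-2660) + 8*(-8)) = √(2660 - 64) = √2596 = 2*√649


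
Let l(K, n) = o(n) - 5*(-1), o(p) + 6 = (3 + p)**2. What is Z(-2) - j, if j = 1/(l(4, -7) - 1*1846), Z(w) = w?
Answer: -3661/1831 ≈ -1.9995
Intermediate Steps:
o(p) = -6 + (3 + p)**2
l(K, n) = -1 + (3 + n)**2 (l(K, n) = (-6 + (3 + n)**2) - 5*(-1) = (-6 + (3 + n)**2) + 5 = -1 + (3 + n)**2)
j = -1/1831 (j = 1/((-1 + (3 - 7)**2) - 1*1846) = 1/((-1 + (-4)**2) - 1846) = 1/((-1 + 16) - 1846) = 1/(15 - 1846) = 1/(-1831) = -1/1831 ≈ -0.00054615)
Z(-2) - j = -2 - 1*(-1/1831) = -2 + 1/1831 = -3661/1831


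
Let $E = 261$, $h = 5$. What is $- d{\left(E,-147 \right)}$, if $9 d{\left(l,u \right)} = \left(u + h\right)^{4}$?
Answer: $- \frac{406586896}{9} \approx -4.5176 \cdot 10^{7}$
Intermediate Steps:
$d{\left(l,u \right)} = \frac{\left(5 + u\right)^{4}}{9}$ ($d{\left(l,u \right)} = \frac{\left(u + 5\right)^{4}}{9} = \frac{\left(5 + u\right)^{4}}{9}$)
$- d{\left(E,-147 \right)} = - \frac{\left(5 - 147\right)^{4}}{9} = - \frac{\left(-142\right)^{4}}{9} = - \frac{406586896}{9}$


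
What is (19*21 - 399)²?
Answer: 0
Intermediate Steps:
(19*21 - 399)² = (399 - 399)² = 0² = 0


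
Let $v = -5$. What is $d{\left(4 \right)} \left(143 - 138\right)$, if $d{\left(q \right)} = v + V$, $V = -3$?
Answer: $-40$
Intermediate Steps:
$d{\left(q \right)} = -8$ ($d{\left(q \right)} = -5 - 3 = -8$)
$d{\left(4 \right)} \left(143 - 138\right) = - 8 \left(143 - 138\right) = \left(-8\right) 5 = -40$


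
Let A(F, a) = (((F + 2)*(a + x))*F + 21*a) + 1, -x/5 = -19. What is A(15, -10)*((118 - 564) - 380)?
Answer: -17730916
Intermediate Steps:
x = 95 (x = -5*(-19) = 95)
A(F, a) = 1 + 21*a + F*(2 + F)*(95 + a) (A(F, a) = (((F + 2)*(a + 95))*F + 21*a) + 1 = (((2 + F)*(95 + a))*F + 21*a) + 1 = (F*(2 + F)*(95 + a) + 21*a) + 1 = (21*a + F*(2 + F)*(95 + a)) + 1 = 1 + 21*a + F*(2 + F)*(95 + a))
A(15, -10)*((118 - 564) - 380) = (1 + 21*(-10) + 95*15² + 190*15 - 10*15² + 2*15*(-10))*((118 - 564) - 380) = (1 - 210 + 95*225 + 2850 - 10*225 - 300)*(-446 - 380) = (1 - 210 + 21375 + 2850 - 2250 - 300)*(-826) = 21466*(-826) = -17730916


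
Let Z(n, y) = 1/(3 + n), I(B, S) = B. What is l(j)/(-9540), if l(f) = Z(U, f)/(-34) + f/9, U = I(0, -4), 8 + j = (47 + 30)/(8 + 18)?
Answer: 1133/18975060 ≈ 5.9710e-5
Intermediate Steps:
j = -131/26 (j = -8 + (47 + 30)/(8 + 18) = -8 + 77/26 = -131/26 ≈ -5.0385)
U = 0
l(f) = -1/102 + f/9 (l(f) = 1/((3 + 0)*(-34)) + f/9 = -1/34/3 + f*(⅑) = (⅓)*(-1/34) + f/9 = -1/102 + f/9)
l(j)/(-9540) = (-1/102 + (⅑)*(-131/26))/(-9540) = (-1/102 - 131/234)*(-1/9540) = -1133/1989*(-1/9540) = 1133/18975060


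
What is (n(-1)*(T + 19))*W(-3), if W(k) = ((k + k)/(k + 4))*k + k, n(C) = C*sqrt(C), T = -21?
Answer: 30*I ≈ 30.0*I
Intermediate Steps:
n(C) = C**(3/2)
W(k) = k + 2*k**2/(4 + k) (W(k) = ((2*k)/(4 + k))*k + k = (2*k/(4 + k))*k + k = 2*k**2/(4 + k) + k = k + 2*k**2/(4 + k))
(n(-1)*(T + 19))*W(-3) = ((-1)**(3/2)*(-21 + 19))*(-3*(4 + 3*(-3))/(4 - 3)) = (-I*(-2))*(-3*(4 - 9)/1) = (2*I)*(-3*1*(-5)) = (2*I)*15 = 30*I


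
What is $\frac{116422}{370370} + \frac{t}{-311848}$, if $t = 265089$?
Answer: $- \frac{30937522537}{57749571880} \approx -0.53572$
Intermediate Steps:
$\frac{116422}{370370} + \frac{t}{-311848} = \frac{116422}{370370} + \frac{265089}{-311848} = 116422 \cdot \frac{1}{370370} + 265089 \left(- \frac{1}{311848}\right) = \frac{58211}{185185} - \frac{265089}{311848} = - \frac{30937522537}{57749571880}$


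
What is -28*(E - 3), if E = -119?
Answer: 3416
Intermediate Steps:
-28*(E - 3) = -28*(-119 - 3) = -28*(-122) = 3416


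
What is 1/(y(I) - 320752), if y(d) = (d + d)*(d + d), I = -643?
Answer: 1/1333044 ≈ 7.5016e-7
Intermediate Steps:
y(d) = 4*d² (y(d) = (2*d)*(2*d) = 4*d²)
1/(y(I) - 320752) = 1/(4*(-643)² - 320752) = 1/(4*413449 - 320752) = 1/(1653796 - 320752) = 1/1333044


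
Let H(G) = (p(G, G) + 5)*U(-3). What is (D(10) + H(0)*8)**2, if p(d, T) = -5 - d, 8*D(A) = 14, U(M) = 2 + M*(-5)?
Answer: 49/16 ≈ 3.0625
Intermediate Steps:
U(M) = 2 - 5*M
D(A) = 7/4 (D(A) = (1/8)*14 = 7/4)
H(G) = -17*G (H(G) = ((-5 - G) + 5)*(2 - 5*(-3)) = (-G)*(2 + 15) = -G*17 = -17*G)
(D(10) + H(0)*8)**2 = (7/4 - 17*0*8)**2 = (7/4 + 0*8)**2 = (7/4 + 0)**2 = (7/4)**2 = 49/16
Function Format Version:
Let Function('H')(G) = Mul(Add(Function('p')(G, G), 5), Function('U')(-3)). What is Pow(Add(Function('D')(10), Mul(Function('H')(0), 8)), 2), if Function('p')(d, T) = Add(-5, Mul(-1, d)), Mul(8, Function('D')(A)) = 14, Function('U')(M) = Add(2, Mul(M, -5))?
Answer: Rational(49, 16) ≈ 3.0625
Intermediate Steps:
Function('U')(M) = Add(2, Mul(-5, M))
Function('D')(A) = Rational(7, 4) (Function('D')(A) = Mul(Rational(1, 8), 14) = Rational(7, 4))
Function('H')(G) = Mul(-17, G) (Function('H')(G) = Mul(Add(Add(-5, Mul(-1, G)), 5), Add(2, Mul(-5, -3))) = Mul(Mul(-1, G), Add(2, 15)) = Mul(Mul(-1, G), 17) = Mul(-17, G))
Pow(Add(Function('D')(10), Mul(Function('H')(0), 8)), 2) = Pow(Add(Rational(7, 4), Mul(Mul(-17, 0), 8)), 2) = Pow(Add(Rational(7, 4), Mul(0, 8)), 2) = Pow(Add(Rational(7, 4), 0), 2) = Pow(Rational(7, 4), 2) = Rational(49, 16)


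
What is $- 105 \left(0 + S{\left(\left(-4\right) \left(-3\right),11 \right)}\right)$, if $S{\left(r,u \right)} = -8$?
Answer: $840$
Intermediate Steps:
$- 105 \left(0 + S{\left(\left(-4\right) \left(-3\right),11 \right)}\right) = - 105 \left(0 - 8\right) = \left(-105\right) \left(-8\right) = 840$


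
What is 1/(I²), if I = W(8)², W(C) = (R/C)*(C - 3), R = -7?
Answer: 4096/1500625 ≈ 0.0027295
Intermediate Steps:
W(C) = -7*(-3 + C)/C (W(C) = (-7/C)*(C - 3) = (-7/C)*(-3 + C) = -7*(-3 + C)/C)
I = 1225/64 (I = (-7 + 21/8)² = (-35/8)² = 1225/64 ≈ 19.141)
1/(I²) = 1/((1225/64)²) = 1/(1500625/4096) = 4096/1500625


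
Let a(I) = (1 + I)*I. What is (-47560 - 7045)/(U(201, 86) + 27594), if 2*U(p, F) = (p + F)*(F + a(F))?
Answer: -54605/1113602 ≈ -0.049035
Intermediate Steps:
a(I) = I*(1 + I)
U(p, F) = (F + p)*(F + F*(1 + F))/2 (U(p, F) = ((p + F)*(F + F*(1 + F)))/2 = ((F + p)*(F + F*(1 + F)))/2 = (F + p)*(F + F*(1 + F))/2)
(-47560 - 7045)/(U(201, 86) + 27594) = (-47560 - 7045)/((½)*86*(86 + 201 + 86*(1 + 86) + 201*(1 + 86)) + 27594) = -54605/((½)*86*(86 + 201 + 86*87 + 201*87) + 27594) = -54605/((½)*86*(86 + 201 + 7482 + 17487) + 27594) = -54605/((½)*86*25256 + 27594) = -54605/(1086008 + 27594) = -54605/1113602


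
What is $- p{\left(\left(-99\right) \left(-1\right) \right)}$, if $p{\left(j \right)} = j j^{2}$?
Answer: $-970299$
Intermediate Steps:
$p{\left(j \right)} = j^{3}$
$- p{\left(\left(-99\right) \left(-1\right) \right)} = - \left(\left(-99\right) \left(-1\right)\right)^{3} = - 99^{3} = \left(-1\right) 970299 = -970299$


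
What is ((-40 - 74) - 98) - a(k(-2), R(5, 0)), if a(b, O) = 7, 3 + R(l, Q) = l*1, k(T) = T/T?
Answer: -219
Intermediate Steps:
k(T) = 1
R(l, Q) = -3 + l (R(l, Q) = -3 + l*1 = -3 + l)
((-40 - 74) - 98) - a(k(-2), R(5, 0)) = ((-40 - 74) - 98) - 1*7 = (-114 - 98) - 7 = -212 - 7 = -219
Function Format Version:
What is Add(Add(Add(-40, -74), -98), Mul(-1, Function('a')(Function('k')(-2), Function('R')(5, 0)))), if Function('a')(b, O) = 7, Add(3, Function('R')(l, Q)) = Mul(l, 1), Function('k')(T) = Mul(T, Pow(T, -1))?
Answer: -219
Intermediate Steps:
Function('k')(T) = 1
Function('R')(l, Q) = Add(-3, l) (Function('R')(l, Q) = Add(-3, Mul(l, 1)) = Add(-3, l))
Add(Add(Add(-40, -74), -98), Mul(-1, Function('a')(Function('k')(-2), Function('R')(5, 0)))) = Add(Add(Add(-40, -74), -98), Mul(-1, 7)) = Add(Add(-114, -98), -7) = Add(-212, -7) = -219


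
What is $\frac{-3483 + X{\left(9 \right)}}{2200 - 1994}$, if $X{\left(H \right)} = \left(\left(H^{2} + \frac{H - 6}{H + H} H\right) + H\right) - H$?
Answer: $- \frac{6801}{412} \approx -16.507$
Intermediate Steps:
$X{\left(H \right)} = -3 + H^{2} + \frac{H}{2}$ ($X{\left(H \right)} = \left(\left(H^{2} + \frac{-6 + H}{2 H} H\right) + H\right) - H = \left(\left(H^{2} + \left(-3 + \frac{H}{2}\right)\right) + H\right) - H = \left(\left(-3 + H^{2} + \frac{H}{2}\right) + H\right) - H = \left(-3 + H^{2} + \frac{3 H}{2}\right) - H = -3 + H^{2} + \frac{H}{2}$)
$\frac{-3483 + X{\left(9 \right)}}{2200 - 1994} = \frac{-3483 + \left(-3 + 9^{2} + \frac{1}{2} \cdot 9\right)}{2200 - 1994} = \frac{-3483 + \left(-3 + 81 + \frac{9}{2}\right)}{206} = \left(-3483 + \frac{165}{2}\right) \frac{1}{206} = \left(- \frac{6801}{2}\right) \frac{1}{206} = - \frac{6801}{412}$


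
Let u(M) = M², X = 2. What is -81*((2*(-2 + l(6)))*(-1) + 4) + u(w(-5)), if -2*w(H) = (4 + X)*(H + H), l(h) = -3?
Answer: -234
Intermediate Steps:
w(H) = -6*H (w(H) = -(4 + 2)*(H + H)/2 = -3*2*H = -6*H)
-81*((2*(-2 + l(6)))*(-1) + 4) + u(w(-5)) = -81*((2*(-2 - 3))*(-1) + 4) + (-6*(-5))² = -81*((2*(-5))*(-1) + 4) + 30² = -81*(-10*(-1) + 4) + 900 = -81*(10 + 4) + 900 = -81*14 + 900 = -1134 + 900 = -234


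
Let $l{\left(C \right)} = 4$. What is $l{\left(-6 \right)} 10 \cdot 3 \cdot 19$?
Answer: $2280$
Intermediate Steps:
$l{\left(-6 \right)} 10 \cdot 3 \cdot 19 = 4 \cdot 10 \cdot 3 \cdot 19 = 4 \cdot 30 \cdot 19 = 120 \cdot 19 = 2280$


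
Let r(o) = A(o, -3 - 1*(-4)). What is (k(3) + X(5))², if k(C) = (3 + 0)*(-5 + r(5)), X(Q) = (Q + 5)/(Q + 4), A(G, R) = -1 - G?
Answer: 82369/81 ≈ 1016.9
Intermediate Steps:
r(o) = -1 - o
X(Q) = (5 + Q)/(4 + Q)
k(C) = -33 (k(C) = (3 + 0)*(-5 + (-1 - 1*5)) = 3*(-5 + (-1 - 5)) = 3*(-5 - 6) = 3*(-11) = -33)
(k(3) + X(5))² = (-33 + (5 + 5)/(4 + 5))² = (-33 + 10/9)² = (-287/9)² = 82369/81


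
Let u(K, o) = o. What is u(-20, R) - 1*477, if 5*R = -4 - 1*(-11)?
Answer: -2378/5 ≈ -475.60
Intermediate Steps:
R = 7/5 (R = (-4 - 1*(-11))/5 = (-4 + 11)/5 = (⅕)*7 = 7/5 ≈ 1.4000)
u(-20, R) - 1*477 = 7/5 - 1*477 = 7/5 - 477 = -2378/5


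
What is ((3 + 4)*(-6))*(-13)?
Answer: 546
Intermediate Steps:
((3 + 4)*(-6))*(-13) = (7*(-6))*(-13) = -42*(-13) = 546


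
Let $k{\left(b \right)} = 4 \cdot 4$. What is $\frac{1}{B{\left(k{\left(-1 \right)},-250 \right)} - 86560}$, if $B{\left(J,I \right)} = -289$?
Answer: $- \frac{1}{86849} \approx -1.1514 \cdot 10^{-5}$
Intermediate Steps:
$k{\left(b \right)} = 16$
$\frac{1}{B{\left(k{\left(-1 \right)},-250 \right)} - 86560} = \frac{1}{-289 - 86560} = \frac{1}{-86849} = - \frac{1}{86849}$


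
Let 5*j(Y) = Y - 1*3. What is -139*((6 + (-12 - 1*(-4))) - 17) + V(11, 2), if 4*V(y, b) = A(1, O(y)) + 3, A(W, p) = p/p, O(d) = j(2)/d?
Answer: 2642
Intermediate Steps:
j(Y) = -3/5 + Y/5 (j(Y) = (Y - 1*3)/5 = (Y - 3)/5 = (-3 + Y)/5 = -3/5 + Y/5)
O(d) = -1/(5*d) (O(d) = (-3/5 + (1/5)*2)/d = (-3/5 + 2/5)/d = -1/(5*d))
A(W, p) = 1
V(y, b) = 1 (V(y, b) = (1 + 3)/4 = (1/4)*4 = 1)
-139*((6 + (-12 - 1*(-4))) - 17) + V(11, 2) = -139*((6 + (-12 - 1*(-4))) - 17) + 1 = -139*((6 + (-12 + 4)) - 17) + 1 = -139*((6 - 8) - 17) + 1 = -139*(-2 - 17) + 1 = -139*(-19) + 1 = 2641 + 1 = 2642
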